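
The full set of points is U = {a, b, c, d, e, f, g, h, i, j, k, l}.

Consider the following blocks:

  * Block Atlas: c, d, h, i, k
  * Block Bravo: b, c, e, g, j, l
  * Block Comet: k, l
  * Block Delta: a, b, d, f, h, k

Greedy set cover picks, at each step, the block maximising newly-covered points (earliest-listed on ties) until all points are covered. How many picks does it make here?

3

Greedy: pick Bravo (covers 6 new) → pick Delta (covers 5 new) → pick Atlas (covers 1 new). Total picks: 3.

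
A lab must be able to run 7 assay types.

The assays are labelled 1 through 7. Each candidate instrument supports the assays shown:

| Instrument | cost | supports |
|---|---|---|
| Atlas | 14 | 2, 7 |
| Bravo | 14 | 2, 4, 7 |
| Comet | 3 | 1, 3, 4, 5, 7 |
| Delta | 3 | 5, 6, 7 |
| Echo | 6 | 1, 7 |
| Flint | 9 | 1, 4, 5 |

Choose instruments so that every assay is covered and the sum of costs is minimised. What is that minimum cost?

Bravo, Comet, Delta together cover every assay (Bravo ∪ Comet ∪ Delta = {1, 2, 3, 4, 5, 6, 7}); total cost 14 + 3 + 3 = 20.
No covering selection has total cost below 20.

20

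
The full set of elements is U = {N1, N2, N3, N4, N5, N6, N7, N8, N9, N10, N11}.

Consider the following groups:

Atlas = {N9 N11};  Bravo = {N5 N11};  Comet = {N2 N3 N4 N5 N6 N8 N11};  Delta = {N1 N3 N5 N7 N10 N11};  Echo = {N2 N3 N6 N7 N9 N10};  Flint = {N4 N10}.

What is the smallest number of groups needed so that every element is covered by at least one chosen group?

Take {Atlas, Comet, Delta}. Their union is {N1, N2, N3, N4, N5, N6, N7, N8, N9, N10, N11}, which is all 11 elements.
Only Delta contains N1, so Delta is forced; the remaining 5 elements need at least 2 more groups (each remaining group adds at most 4) — so at least 3 groups are needed, and 3 is optimal.

3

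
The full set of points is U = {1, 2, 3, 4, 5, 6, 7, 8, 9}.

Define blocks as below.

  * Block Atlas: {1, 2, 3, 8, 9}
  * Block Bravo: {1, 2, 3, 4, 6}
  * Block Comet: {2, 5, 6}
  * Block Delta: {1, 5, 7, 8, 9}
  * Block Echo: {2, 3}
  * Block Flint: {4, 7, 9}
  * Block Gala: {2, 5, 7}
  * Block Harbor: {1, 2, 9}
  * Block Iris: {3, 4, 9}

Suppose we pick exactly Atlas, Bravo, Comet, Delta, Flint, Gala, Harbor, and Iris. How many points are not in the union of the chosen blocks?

Union of Atlas, Bravo, Comet, Delta, Flint, Gala, Harbor, Iris = {1, 2, 3, 4, 5, 6, 7, 8, 9} — that's every point, so 0 are uncovered.

0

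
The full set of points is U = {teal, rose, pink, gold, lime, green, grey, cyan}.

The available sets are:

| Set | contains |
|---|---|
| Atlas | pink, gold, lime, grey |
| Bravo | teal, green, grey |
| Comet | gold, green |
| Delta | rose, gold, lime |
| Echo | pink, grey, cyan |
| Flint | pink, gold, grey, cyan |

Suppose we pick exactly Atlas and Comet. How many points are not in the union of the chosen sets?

3

Union of Atlas, Comet = {pink, gold, lime, green, grey}.
Not covered: teal, rose, cyan — 3 points.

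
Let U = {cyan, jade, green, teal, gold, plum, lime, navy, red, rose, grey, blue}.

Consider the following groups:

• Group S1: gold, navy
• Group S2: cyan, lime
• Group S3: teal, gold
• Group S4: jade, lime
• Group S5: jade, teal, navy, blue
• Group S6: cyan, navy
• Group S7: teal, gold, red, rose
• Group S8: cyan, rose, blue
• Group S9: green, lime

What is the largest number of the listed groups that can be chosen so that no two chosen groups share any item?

3

S1, S4, S8 are pairwise disjoint (S1={gold,navy}; S4={jade,lime}; S8={cyan,rose,blue}).
Every remaining group overlaps one of these, and no 4 of the listed groups are pairwise disjoint, so 3 is the maximum.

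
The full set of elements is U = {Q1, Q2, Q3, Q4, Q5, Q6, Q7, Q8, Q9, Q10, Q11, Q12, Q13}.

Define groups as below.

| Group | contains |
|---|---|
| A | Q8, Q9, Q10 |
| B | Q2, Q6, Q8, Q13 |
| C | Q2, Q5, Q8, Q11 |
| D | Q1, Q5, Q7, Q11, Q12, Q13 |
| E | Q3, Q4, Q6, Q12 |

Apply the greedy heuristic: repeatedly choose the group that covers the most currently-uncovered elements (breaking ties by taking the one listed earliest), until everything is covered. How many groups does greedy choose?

Greedy: pick D (covers 6 new) → pick A (covers 3 new) → pick E (covers 3 new) → pick B (covers 1 new). Total picks: 4.

4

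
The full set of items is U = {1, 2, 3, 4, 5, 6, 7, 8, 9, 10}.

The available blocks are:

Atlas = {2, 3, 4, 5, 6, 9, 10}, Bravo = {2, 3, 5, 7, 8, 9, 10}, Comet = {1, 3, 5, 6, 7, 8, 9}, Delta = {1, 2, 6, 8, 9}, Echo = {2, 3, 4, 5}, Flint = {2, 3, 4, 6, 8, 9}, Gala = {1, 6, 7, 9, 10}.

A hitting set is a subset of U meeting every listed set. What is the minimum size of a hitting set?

H = {1, 2} meets every block (each contains at least one member of H), and |H| = 2.
The blocks Echo, Gala are pairwise disjoint, so any hitting set needs a separate item for each — at least 2. Hence 2 is optimal.

2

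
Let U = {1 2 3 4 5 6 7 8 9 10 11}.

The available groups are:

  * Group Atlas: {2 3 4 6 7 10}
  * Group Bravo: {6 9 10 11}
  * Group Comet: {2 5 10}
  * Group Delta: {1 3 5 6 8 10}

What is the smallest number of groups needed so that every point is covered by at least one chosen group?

3

Take {Atlas, Bravo, Delta}. Their union is {1, 2, 3, 4, 5, 6, 7, 8, 9, 10, 11}, which is all 11 points.
Only Delta contains 1, so Delta is forced; the remaining 5 points need at least 2 more groups (each remaining group adds at most 3) — so at least 3 groups are needed, and 3 is optimal.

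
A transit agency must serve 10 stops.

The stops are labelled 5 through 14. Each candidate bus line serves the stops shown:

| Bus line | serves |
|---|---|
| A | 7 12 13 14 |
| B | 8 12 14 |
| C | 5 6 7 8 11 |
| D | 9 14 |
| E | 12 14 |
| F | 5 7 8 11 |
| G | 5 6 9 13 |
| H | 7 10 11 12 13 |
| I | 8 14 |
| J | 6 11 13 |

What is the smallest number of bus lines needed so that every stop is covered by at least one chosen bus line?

G and H and I together: G ∪ H ∪ I = {5, 6, 7, 8, 9, 10, 11, 12, 13, 14} — every stop is covered.
Only H contains 10, so H is forced; the remaining 5 stops need at least 2 more bus lines (each remaining bus line adds at most 3) — so at least 3 bus lines are needed, and 3 is optimal.

3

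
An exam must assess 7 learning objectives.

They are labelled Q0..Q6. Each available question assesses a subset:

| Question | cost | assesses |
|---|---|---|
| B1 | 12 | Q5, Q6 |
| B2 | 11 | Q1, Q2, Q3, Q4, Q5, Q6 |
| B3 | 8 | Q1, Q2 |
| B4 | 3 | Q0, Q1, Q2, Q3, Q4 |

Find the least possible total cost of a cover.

B2, B4 together cover every objective (B2 ∪ B4 = {Q0, Q1, Q2, Q3, Q4, Q5, Q6}); total cost 11 + 3 = 14.
No covering selection has total cost below 14.

14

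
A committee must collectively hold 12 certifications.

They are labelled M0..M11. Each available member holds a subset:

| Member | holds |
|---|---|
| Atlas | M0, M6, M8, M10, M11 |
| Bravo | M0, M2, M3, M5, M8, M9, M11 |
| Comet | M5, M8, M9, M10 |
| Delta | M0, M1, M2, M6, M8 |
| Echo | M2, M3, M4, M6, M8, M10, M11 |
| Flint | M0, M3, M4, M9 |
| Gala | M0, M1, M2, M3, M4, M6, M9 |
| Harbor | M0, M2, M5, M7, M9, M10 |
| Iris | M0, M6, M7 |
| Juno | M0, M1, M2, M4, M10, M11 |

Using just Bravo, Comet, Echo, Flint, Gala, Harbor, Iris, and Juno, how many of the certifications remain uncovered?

0

Union of Bravo, Comet, Echo, Flint, Gala, Harbor, Iris, Juno = {M0, M1, M2, M3, M4, M5, M6, M7, M8, M9, M10, M11} — that's every certification, so 0 are uncovered.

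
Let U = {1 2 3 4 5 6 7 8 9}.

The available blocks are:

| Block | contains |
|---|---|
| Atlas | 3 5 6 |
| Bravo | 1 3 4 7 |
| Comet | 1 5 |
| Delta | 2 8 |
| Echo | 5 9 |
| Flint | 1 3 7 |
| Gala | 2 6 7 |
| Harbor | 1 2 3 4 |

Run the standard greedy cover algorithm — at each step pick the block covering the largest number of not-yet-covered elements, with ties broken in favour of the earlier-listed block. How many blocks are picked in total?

Greedy: pick Bravo (covers 4 new) → pick Atlas (covers 2 new) → pick Delta (covers 2 new) → pick Echo (covers 1 new). Total picks: 4.

4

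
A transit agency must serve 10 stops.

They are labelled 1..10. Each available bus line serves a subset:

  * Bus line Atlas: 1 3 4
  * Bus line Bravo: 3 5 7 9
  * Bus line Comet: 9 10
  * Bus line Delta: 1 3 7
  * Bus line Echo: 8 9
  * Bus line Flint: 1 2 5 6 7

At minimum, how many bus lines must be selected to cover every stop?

Take {Atlas, Comet, Echo, Flint}. Their union is {1, 2, 3, 4, 5, 6, 7, 8, 9, 10}, which is all 10 stops.
Only Flint contains 2, so Flint is forced; the remaining 5 stops need at least 3 more bus lines (each remaining bus line adds at most 2) — so at least 4 bus lines are needed, and 4 is optimal.

4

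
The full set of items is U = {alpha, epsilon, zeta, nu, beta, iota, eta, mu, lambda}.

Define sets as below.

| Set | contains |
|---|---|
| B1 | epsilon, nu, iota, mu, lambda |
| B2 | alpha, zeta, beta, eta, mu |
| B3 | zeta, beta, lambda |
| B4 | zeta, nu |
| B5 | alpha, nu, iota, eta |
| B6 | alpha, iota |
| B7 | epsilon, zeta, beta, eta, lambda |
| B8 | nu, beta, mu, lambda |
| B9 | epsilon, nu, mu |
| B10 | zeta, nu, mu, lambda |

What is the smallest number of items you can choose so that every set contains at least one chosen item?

3

Take H = {alpha, nu, beta}. Each listed set contains at least one of these, so H is a hitting set of size 3.
The sets B3, B6, B9 are pairwise disjoint, so any hitting set needs a separate item for each — at least 3. Hence 3 is optimal.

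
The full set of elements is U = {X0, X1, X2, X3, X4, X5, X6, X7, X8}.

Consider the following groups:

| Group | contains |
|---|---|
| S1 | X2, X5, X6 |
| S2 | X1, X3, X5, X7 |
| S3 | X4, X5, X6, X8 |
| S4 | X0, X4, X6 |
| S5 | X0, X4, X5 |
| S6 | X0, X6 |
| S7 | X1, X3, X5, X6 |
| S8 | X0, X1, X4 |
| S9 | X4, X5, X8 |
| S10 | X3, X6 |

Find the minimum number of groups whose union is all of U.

4

S1 and S2 and S5 and S9 together: S1 ∪ S2 ∪ S5 ∪ S9 = {X0, X1, X2, X3, X4, X5, X6, X7, X8} — every element is covered.
No 3 of the 10 groups cover everything (all 120 combinations miss at least one element), so 4 is optimal.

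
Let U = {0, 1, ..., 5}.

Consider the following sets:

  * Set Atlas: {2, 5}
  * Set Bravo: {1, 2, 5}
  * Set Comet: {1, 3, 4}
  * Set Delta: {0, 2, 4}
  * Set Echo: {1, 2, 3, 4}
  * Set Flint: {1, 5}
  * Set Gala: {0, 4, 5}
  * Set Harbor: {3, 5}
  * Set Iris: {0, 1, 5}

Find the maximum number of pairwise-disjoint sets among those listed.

2

Atlas, Comet are pairwise disjoint (Atlas={2,5}; Comet={1,3,4}).
Every remaining set overlaps one of these, and no 3 of the listed sets are pairwise disjoint, so 2 is the maximum.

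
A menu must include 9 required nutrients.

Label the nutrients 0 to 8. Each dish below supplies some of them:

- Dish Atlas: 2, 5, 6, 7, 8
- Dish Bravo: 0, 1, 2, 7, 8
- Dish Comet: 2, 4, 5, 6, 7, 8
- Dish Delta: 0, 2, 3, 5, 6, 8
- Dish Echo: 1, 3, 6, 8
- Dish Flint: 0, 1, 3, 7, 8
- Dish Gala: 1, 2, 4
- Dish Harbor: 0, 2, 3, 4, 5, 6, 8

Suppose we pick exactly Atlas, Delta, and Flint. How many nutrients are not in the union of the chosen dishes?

1

Union of Atlas, Delta, Flint = {0, 1, 2, 3, 5, 6, 7, 8}.
Not covered: 4 — 1 nutrient.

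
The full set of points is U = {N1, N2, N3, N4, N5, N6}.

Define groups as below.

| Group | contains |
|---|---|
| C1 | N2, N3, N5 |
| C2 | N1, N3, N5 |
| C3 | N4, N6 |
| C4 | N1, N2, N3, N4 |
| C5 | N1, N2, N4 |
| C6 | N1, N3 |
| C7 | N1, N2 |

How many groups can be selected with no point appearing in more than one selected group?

2

C3, C6 are pairwise disjoint (C3={N4,N6}; C6={N1,N3}).
Every remaining group overlaps one of these, and no 3 of the listed groups are pairwise disjoint, so 2 is the maximum.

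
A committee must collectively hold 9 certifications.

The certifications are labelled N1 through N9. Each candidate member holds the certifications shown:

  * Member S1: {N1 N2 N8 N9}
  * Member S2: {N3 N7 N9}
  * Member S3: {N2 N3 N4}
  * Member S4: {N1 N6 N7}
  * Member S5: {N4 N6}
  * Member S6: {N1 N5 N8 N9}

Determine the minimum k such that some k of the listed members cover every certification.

3

S3 and S4 and S6 together: S3 ∪ S4 ∪ S6 = {N1, N2, N3, N4, N5, N6, N7, N8, N9} — every certification is covered.
Each member has at most 4 certifications, and 2·4 = 8 < 9 — so at least 3 members are needed, and 3 is optimal.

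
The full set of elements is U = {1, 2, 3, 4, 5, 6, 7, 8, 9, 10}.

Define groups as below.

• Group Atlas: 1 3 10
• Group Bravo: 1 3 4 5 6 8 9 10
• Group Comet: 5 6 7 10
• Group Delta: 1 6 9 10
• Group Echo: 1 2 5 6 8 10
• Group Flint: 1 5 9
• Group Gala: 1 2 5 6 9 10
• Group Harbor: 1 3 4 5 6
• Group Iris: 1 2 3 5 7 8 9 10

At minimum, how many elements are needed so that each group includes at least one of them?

2

Take H = {1, 10}. Each listed group contains at least one of these, so H is a hitting set of size 2.
No single element lies in every group, so at least 2 are needed and 2 is optimal.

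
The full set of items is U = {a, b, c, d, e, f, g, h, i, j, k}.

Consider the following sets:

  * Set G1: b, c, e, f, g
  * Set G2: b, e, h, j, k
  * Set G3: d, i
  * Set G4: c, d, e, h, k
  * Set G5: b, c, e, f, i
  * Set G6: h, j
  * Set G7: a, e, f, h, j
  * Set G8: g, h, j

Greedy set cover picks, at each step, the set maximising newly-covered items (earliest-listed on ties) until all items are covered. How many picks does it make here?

4

Greedy: pick G1 (covers 5 new) → pick G2 (covers 3 new) → pick G3 (covers 2 new) → pick G7 (covers 1 new). Total picks: 4.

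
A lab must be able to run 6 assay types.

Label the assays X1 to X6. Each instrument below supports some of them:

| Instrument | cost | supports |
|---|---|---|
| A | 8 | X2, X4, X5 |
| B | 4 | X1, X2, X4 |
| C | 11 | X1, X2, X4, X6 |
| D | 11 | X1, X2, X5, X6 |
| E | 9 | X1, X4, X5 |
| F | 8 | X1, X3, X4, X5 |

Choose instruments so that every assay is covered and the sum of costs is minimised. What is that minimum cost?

D, F together cover every assay (D ∪ F = {X1, X2, X3, X4, X5, X6}); total cost 11 + 8 = 19.
The greedy pick B, F, C costs 23; no covering selection beats 19.

19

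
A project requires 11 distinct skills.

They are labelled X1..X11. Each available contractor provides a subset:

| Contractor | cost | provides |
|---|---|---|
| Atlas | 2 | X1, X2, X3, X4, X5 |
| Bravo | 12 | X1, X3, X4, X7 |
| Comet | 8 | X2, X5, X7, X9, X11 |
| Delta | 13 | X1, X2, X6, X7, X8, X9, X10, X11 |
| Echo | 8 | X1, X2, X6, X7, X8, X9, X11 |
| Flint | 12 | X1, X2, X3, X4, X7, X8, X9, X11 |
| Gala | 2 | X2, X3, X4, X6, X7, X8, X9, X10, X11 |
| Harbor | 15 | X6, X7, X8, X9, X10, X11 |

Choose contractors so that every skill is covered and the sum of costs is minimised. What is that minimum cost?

Atlas, Gala together cover every skill (Atlas ∪ Gala = {X1, X2, X3, X4, X5, X6, X7, X8, X9, X10, X11}); total cost 2 + 2 = 4.
No covering selection has total cost below 4.

4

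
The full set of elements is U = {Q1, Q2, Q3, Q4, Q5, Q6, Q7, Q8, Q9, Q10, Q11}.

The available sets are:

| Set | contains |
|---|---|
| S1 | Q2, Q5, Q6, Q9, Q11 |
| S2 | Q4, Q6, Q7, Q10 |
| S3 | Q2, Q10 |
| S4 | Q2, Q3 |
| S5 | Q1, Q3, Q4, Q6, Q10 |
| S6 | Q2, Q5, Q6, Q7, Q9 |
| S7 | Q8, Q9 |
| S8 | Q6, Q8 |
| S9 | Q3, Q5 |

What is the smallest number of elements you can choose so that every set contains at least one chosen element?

4

H = {Q2, Q3, Q4, Q8} meets every set (each contains at least one member of H), and |H| = 4.
No choice of 3 elements meets every set, so 4 is the minimum.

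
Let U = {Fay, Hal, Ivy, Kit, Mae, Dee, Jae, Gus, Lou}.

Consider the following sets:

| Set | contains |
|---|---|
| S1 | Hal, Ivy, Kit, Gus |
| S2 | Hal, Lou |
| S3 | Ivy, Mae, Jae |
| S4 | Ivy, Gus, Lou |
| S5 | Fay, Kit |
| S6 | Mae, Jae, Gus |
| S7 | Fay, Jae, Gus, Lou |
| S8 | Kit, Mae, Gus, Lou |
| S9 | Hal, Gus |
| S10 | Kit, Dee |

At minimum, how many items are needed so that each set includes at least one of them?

4

The 4 items {Kit, Mae, Gus, Lou} hit every set.
No choice of 3 items meets every set, so 4 is the minimum.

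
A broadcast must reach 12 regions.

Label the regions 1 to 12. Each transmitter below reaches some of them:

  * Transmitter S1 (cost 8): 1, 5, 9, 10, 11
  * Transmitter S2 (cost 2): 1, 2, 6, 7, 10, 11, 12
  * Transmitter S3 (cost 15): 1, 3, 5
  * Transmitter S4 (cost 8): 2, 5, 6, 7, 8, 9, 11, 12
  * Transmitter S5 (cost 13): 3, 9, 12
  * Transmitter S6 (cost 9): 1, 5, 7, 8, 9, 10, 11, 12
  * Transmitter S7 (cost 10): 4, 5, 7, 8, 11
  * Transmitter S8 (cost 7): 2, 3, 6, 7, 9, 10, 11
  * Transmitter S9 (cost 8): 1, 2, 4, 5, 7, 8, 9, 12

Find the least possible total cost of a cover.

S8, S9 together cover every region (S8 ∪ S9 = {1, 2, 3, 4, 5, 6, 7, 8, 9, 10, 11, 12}); total cost 7 + 8 = 15.
The greedy pick S2, S9, S8 costs 17; no covering selection beats 15.

15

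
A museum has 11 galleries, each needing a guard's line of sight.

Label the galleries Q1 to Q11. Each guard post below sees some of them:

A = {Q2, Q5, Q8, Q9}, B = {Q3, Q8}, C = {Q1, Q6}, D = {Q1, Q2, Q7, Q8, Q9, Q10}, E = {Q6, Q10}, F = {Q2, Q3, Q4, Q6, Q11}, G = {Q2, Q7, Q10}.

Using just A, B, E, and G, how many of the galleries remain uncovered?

Union of A, B, E, G = {Q2, Q3, Q5, Q6, Q7, Q8, Q9, Q10}.
Not covered: Q1, Q4, Q11 — 3 galleries.

3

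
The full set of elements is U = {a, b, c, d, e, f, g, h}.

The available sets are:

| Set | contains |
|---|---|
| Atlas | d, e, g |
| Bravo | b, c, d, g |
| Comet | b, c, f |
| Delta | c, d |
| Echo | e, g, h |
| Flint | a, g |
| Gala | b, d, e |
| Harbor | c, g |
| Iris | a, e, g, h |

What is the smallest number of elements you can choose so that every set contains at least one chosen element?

The 3 elements {c, d, g} hit every set.
No choice of 2 elements meets every set, so 3 is the minimum.

3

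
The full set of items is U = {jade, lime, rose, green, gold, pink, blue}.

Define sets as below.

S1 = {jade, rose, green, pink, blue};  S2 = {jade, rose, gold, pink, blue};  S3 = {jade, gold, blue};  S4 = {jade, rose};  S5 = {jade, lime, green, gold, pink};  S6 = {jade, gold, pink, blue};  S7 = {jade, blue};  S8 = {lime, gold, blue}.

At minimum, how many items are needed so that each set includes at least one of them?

2

H = {jade, blue} meets every set (each contains at least one member of H), and |H| = 2.
The sets S4, S8 are pairwise disjoint, so any hitting set needs a separate item for each — at least 2. Hence 2 is optimal.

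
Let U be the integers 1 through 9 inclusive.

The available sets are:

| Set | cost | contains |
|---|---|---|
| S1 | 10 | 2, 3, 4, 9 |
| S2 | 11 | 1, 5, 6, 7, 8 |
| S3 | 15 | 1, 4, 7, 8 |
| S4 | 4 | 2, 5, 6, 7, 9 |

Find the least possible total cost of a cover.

S1, S2 together cover every item (S1 ∪ S2 = {1, 2, 3, 4, 5, 6, 7, 8, 9}); total cost 10 + 11 = 21.
The greedy pick S4, S1, S2 costs 25; no covering selection beats 21.

21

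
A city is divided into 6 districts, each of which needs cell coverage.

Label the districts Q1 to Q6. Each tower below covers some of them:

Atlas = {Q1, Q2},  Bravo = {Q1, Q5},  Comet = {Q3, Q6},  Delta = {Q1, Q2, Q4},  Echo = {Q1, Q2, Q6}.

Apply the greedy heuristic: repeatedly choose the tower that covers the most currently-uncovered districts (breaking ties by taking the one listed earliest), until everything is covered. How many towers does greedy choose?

3

Greedy: pick Delta (covers 3 new) → pick Comet (covers 2 new) → pick Bravo (covers 1 new). Total picks: 3.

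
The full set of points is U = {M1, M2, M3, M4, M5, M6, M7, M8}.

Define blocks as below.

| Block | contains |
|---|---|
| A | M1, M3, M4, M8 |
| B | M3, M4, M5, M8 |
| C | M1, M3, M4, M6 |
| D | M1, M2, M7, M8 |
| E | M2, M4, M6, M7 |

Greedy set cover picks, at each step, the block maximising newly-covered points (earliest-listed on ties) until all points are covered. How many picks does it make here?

Greedy: pick A (covers 4 new) → pick E (covers 3 new) → pick B (covers 1 new). Total picks: 3.

3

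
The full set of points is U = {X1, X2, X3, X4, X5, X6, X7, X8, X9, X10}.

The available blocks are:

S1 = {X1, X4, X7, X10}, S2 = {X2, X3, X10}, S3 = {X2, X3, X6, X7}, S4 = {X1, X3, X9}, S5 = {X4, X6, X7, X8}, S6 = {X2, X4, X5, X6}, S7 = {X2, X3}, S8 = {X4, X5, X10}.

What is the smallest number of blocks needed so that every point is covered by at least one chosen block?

4

S2 and S4 and S5 and S8 together: S2 ∪ S4 ∪ S5 ∪ S8 = {X1, X2, X3, X4, X5, X6, X7, X8, X9, X10} — every point is covered.
No 3 of the 8 blocks cover everything (all 56 combinations miss at least one point), so 4 is optimal.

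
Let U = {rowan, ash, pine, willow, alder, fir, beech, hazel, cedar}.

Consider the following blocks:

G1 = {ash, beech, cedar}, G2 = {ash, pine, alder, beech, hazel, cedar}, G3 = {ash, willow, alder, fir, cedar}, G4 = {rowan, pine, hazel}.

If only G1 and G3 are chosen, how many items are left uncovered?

Union of G1, G3 = {ash, willow, alder, fir, beech, cedar}.
Not covered: rowan, pine, hazel — 3 items.

3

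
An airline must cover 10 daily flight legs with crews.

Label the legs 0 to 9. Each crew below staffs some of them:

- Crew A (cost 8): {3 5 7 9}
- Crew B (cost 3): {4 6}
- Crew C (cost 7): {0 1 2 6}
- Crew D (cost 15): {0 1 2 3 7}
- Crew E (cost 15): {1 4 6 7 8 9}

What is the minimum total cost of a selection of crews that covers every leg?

A, C, E together cover every leg (A ∪ C ∪ E = {0, 1, 2, 3, 4, 5, 6, 7, 8, 9}); total cost 8 + 7 + 15 = 30.
The greedy pick B, A, C, E costs 33; no covering selection beats 30.

30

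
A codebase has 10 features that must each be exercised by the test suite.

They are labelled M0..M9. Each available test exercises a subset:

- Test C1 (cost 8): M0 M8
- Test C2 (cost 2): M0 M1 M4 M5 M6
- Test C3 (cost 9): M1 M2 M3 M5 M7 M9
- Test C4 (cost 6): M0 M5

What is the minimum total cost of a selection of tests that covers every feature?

C1, C2, C3 together cover every feature (C1 ∪ C2 ∪ C3 = {M0, M1, M2, M3, M4, M5, M6, M7, M8, M9}); total cost 8 + 2 + 9 = 19.
No covering selection has total cost below 19.

19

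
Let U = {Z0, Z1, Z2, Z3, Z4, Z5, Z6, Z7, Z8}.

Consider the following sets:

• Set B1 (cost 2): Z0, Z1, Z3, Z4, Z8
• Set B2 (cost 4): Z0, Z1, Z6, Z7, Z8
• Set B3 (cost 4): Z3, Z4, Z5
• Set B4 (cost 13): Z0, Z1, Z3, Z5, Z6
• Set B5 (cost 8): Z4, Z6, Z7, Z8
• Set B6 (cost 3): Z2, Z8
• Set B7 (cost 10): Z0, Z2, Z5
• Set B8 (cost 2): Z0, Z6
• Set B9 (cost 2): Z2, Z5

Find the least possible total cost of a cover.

8

B1, B2, B9 together cover every item (B1 ∪ B2 ∪ B9 = {Z0, Z1, Z2, Z3, Z4, Z5, Z6, Z7, Z8}); total cost 2 + 4 + 2 = 8.
No covering selection has total cost below 8.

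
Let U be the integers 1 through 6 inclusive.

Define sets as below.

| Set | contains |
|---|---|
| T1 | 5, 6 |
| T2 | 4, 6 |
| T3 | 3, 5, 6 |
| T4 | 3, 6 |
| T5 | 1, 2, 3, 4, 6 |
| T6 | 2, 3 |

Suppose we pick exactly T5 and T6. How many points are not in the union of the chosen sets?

1

Union of T5, T6 = {1, 2, 3, 4, 6}.
Not covered: 5 — 1 point.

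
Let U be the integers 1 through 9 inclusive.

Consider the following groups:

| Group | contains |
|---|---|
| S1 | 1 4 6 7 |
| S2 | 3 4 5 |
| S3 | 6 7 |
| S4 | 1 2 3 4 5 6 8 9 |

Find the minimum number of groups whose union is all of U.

Take {S1, S4}. Their union is {1, 2, 3, 4, 5, 6, 7, 8, 9}, which is all 9 elements.
No single group has all 9 elements (the largest, S4, has 8), so 2 is optimal.

2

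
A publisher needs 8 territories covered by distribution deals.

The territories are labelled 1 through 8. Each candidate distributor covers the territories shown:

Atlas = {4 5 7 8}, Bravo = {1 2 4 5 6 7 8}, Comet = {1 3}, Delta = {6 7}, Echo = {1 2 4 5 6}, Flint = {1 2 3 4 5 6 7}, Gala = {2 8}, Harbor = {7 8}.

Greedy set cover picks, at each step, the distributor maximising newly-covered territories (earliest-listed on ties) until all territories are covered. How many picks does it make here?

2

Greedy: pick Bravo (covers 7 new) → pick Comet (covers 1 new). Total picks: 2.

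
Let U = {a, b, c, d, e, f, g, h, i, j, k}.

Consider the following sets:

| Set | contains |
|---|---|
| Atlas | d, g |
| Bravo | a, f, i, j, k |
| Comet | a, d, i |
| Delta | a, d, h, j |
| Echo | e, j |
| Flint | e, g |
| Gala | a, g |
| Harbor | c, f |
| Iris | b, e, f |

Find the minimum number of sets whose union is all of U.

Bravo, Delta, Gala, Harbor, and Iris cover everything between them: the union {a, b, c, d, e, f, g, h, i, j, k} is all of U.
No 4 of the 9 sets cover everything (all 126 combinations miss at least one point), so 5 is optimal.

5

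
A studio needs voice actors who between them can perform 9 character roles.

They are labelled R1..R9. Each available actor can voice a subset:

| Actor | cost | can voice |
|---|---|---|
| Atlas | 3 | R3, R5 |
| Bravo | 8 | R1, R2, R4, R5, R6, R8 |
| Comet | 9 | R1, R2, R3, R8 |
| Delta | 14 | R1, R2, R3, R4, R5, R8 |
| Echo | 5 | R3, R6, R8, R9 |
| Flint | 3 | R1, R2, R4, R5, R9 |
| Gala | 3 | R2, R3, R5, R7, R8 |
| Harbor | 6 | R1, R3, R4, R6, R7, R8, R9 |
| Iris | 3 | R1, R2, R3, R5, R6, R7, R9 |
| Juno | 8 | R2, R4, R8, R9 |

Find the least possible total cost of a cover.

Gala, Harbor together cover every role (Gala ∪ Harbor = {R1, R2, R3, R4, R5, R6, R7, R8, R9}); total cost 3 + 6 = 9.
No covering selection has total cost below 9.

9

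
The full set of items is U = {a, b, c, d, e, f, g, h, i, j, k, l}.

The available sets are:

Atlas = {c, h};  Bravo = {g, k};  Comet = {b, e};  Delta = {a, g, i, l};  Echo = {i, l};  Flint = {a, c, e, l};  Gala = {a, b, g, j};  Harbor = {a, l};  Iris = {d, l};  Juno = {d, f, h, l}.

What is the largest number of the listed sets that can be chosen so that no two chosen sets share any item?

Atlas, Bravo, Comet, Harbor are pairwise disjoint (Atlas={c,h}; Bravo={g,k}; Comet={b,e}; Harbor={a,l}).
Every remaining set overlaps one of these, and no 5 of the listed sets are pairwise disjoint, so 4 is the maximum.

4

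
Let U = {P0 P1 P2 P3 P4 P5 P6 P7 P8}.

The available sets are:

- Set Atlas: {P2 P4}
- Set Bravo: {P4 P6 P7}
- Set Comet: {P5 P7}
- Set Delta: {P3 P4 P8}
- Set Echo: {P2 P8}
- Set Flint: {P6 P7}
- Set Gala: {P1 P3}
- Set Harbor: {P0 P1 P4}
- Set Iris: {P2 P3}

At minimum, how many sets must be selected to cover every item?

5

Atlas and Comet and Delta and Flint and Harbor together: Atlas ∪ Comet ∪ Delta ∪ Flint ∪ Harbor = {P0, P1, P2, P3, P4, P5, P6, P7, P8} — every item is covered.
No 4 of the 9 sets cover everything (all 126 combinations miss at least one item), so 5 is optimal.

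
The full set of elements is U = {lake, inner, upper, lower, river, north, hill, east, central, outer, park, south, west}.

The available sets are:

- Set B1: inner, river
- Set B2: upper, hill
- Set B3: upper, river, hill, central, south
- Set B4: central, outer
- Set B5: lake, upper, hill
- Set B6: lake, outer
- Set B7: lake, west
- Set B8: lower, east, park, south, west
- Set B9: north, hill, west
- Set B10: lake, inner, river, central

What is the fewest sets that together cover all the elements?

5

Take {B3, B6, B8, B9, B10}. Their union is {lake, inner, upper, lower, river, north, hill, east, central, outer, park, south, west}, which is all 13 elements.
No 4 of the 10 sets cover everything (all 210 combinations miss at least one element), so 5 is optimal.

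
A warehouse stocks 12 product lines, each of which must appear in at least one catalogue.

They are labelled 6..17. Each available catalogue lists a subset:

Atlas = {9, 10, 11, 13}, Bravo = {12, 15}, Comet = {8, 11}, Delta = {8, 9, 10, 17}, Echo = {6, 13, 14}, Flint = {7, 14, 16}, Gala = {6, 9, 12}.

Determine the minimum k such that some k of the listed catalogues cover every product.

Atlas and Bravo and Delta and Flint and Gala together: Atlas ∪ Bravo ∪ Delta ∪ Flint ∪ Gala = {6, 7, 8, 9, 10, 11, 12, 13, 14, 15, 16, 17} — every product is covered.
No 4 of the 7 catalogues cover everything (all 35 combinations miss at least one product), so 5 is optimal.

5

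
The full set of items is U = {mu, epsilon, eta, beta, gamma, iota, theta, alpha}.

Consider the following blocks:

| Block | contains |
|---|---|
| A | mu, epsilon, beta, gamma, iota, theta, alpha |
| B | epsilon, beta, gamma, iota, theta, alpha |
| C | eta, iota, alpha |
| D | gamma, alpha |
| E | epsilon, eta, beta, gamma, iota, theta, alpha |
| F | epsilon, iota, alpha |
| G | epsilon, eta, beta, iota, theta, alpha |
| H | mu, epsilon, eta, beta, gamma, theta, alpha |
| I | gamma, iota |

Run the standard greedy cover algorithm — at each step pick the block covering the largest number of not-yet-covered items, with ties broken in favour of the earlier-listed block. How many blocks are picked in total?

Greedy: pick A (covers 7 new) → pick C (covers 1 new). Total picks: 2.

2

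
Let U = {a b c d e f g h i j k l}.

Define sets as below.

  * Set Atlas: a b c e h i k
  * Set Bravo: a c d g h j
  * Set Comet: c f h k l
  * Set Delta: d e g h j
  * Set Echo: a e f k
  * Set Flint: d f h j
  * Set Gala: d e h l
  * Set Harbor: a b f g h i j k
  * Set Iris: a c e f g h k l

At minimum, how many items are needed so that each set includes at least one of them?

2

Take T = {f, h}. Each listed set contains at least one of these, so T is a hitting set of size 2.
No single item lies in every set, so at least 2 are needed and 2 is optimal.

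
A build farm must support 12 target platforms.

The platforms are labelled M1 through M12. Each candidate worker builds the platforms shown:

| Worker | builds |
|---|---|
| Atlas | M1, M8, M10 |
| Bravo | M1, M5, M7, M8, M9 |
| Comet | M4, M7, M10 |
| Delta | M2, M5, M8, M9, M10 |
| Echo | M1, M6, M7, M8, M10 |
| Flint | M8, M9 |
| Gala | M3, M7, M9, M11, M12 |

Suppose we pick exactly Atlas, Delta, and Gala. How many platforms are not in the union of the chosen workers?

2

Union of Atlas, Delta, Gala = {M1, M2, M3, M5, M7, M8, M9, M10, M11, M12}.
Not covered: M4, M6 — 2 platforms.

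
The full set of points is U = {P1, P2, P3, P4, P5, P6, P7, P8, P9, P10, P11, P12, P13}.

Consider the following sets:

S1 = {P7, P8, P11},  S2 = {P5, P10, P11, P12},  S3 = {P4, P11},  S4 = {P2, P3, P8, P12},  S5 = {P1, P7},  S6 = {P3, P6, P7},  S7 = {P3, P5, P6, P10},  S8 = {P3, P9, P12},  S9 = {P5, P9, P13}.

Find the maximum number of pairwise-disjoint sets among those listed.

S3, S4, S5, S9 are pairwise disjoint (S3={P4,P11}; S4={P2,P3,P8,P12}; S5={P1,P7}; S9={P5,P9,P13}).
Every remaining set overlaps one of these, and no 5 of the listed sets are pairwise disjoint, so 4 is the maximum.

4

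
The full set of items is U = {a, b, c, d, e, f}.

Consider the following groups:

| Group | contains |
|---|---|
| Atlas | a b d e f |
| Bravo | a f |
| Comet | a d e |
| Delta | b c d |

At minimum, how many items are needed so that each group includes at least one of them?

2

Take H = {a, b}. Each listed group contains at least one of these, so H is a hitting set of size 2.
The groups Bravo, Delta are pairwise disjoint, so any hitting set needs a separate item for each — at least 2. Hence 2 is optimal.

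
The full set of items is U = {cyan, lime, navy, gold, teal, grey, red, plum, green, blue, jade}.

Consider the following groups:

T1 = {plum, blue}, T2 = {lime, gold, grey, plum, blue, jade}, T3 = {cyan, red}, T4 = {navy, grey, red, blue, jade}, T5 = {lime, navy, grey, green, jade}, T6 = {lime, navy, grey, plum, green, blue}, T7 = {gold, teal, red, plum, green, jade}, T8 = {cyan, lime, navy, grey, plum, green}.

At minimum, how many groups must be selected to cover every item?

3

Take {T4, T7, T8}. Their union is {cyan, lime, navy, gold, teal, grey, red, plum, green, blue, jade}, which is all 11 items.
Only T7 contains teal, so T7 is forced; the remaining 5 items need at least 2 more groups (each remaining group adds at most 4) — so at least 3 groups are needed, and 3 is optimal.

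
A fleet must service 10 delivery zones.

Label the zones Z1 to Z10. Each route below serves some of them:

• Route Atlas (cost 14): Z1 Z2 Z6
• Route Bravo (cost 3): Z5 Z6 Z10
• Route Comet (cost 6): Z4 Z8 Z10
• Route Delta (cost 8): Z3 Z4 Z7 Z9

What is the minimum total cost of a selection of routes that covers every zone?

Atlas, Bravo, Comet, Delta together cover every zone (Atlas ∪ Bravo ∪ Comet ∪ Delta = {Z1, Z2, Z3, Z4, Z5, Z6, Z7, Z8, Z9, Z10}); total cost 14 + 3 + 6 + 8 = 31.
No covering selection has total cost below 31.

31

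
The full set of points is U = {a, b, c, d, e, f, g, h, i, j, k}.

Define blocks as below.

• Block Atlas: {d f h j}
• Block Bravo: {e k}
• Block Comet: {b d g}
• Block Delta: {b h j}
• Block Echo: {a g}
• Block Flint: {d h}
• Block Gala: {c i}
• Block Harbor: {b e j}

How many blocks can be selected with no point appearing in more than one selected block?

Bravo, Echo, Flint, Gala are pairwise disjoint (Bravo={e,k}; Echo={a,g}; Flint={d,h}; Gala={c,i}).
Every remaining block overlaps one of these, and no 5 of the listed blocks are pairwise disjoint, so 4 is the maximum.

4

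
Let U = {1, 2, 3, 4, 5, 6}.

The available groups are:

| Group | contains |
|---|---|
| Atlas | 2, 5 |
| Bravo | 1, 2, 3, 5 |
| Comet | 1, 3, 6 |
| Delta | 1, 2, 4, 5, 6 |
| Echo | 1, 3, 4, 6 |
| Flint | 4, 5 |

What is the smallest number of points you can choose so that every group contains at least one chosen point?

2

H = {1, 5} meets every group (each contains at least one member of H), and |H| = 2.
The groups Atlas, Echo are pairwise disjoint, so any hitting set needs a separate point for each — at least 2. Hence 2 is optimal.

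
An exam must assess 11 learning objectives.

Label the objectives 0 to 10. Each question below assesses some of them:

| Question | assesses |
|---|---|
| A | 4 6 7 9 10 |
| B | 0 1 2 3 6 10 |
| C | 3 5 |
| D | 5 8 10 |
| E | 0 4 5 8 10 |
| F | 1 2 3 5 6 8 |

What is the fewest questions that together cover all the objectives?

Take {A, B, D}. Their union is {0, 1, 2, 3, 4, 5, 6, 7, 8, 9, 10}, which is all 11 objectives.
Only A contains 7, so A is forced; the remaining 6 objectives need at least 2 more questions (each remaining question adds at most 5) — so at least 3 questions are needed, and 3 is optimal.

3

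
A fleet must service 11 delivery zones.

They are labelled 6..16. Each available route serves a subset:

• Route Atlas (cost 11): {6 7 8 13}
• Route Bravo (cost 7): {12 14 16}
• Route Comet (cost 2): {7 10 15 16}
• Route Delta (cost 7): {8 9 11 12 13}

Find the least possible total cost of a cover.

Atlas, Bravo, Comet, Delta together cover every zone (Atlas ∪ Bravo ∪ Comet ∪ Delta = {6, 7, 8, 9, 10, 11, 12, 13, 14, 15, 16}); total cost 11 + 7 + 2 + 7 = 27.
No covering selection has total cost below 27.

27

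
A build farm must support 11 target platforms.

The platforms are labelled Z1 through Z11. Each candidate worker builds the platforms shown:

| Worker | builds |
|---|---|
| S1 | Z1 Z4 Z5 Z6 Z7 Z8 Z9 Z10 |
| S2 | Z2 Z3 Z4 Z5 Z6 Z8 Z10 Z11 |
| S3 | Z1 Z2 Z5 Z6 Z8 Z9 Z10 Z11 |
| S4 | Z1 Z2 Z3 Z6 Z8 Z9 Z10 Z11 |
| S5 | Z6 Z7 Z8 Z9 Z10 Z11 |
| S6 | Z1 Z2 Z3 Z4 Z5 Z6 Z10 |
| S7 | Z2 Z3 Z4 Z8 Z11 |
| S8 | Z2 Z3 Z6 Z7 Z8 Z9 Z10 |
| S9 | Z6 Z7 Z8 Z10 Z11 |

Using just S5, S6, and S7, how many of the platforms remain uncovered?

Union of S5, S6, S7 = {Z1, Z2, Z3, Z4, Z5, Z6, Z7, Z8, Z9, Z10, Z11} — that's every platform, so 0 are uncovered.

0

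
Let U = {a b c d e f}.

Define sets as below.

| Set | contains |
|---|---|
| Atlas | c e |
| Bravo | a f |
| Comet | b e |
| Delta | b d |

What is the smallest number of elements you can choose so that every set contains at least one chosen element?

Take H = {b, c, f}. Each listed set contains at least one of these, so H is a hitting set of size 3.
The sets Atlas, Bravo, Delta are pairwise disjoint, so any hitting set needs a separate element for each — at least 3. Hence 3 is optimal.

3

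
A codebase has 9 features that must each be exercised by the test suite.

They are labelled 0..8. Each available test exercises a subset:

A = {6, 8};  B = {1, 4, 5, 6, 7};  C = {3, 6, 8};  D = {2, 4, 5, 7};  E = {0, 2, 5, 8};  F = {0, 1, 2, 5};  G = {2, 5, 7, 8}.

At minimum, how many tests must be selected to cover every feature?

3

Take {C, D, F}. Their union is {0, 1, 2, 3, 4, 5, 6, 7, 8}, which is all 9 features.
Only C contains 3, so C is forced; the remaining 6 features need at least 2 more tests (each remaining test adds at most 4) — so at least 3 tests are needed, and 3 is optimal.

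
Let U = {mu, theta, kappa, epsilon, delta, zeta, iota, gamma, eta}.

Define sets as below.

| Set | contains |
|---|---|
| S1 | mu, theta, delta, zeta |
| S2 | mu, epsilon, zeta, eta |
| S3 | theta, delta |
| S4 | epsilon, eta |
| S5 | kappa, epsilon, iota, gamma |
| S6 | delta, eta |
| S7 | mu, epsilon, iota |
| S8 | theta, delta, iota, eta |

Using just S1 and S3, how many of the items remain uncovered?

5

Union of S1, S3 = {mu, theta, delta, zeta}.
Not covered: kappa, epsilon, iota, gamma, eta — 5 items.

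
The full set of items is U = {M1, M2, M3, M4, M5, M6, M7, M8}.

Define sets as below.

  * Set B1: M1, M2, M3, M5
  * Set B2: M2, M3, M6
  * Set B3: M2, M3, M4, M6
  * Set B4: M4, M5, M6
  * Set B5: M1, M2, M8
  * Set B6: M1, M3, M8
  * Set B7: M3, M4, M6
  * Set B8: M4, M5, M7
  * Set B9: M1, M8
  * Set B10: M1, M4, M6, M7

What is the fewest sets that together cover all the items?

B3 and B8 and B9 together: B3 ∪ B8 ∪ B9 = {M1, M2, M3, M4, M5, M6, M7, M8} — every item is covered.
No 2 of the 10 sets cover everything (all 45 combinations miss at least one item), so 3 is optimal.

3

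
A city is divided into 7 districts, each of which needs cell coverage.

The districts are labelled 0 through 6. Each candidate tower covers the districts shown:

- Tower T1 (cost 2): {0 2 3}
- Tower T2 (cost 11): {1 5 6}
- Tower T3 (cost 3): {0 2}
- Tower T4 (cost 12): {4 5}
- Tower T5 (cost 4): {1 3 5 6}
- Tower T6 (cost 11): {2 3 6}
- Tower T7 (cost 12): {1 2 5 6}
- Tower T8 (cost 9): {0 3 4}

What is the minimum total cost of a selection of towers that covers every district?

T1, T5, T8 together cover every district (T1 ∪ T5 ∪ T8 = {0, 1, 2, 3, 4, 5, 6}); total cost 2 + 4 + 9 = 15.
No covering selection has total cost below 15.

15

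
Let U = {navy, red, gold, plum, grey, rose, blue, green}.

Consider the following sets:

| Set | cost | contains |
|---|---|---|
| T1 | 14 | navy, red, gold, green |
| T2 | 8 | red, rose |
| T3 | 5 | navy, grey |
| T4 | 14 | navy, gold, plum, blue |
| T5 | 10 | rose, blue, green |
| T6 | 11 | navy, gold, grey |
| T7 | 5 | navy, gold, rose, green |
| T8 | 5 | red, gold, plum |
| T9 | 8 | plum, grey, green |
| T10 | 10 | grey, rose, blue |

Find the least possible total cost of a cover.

T7, T8, T10 together cover every item (T7 ∪ T8 ∪ T10 = {navy, red, gold, plum, grey, rose, blue, green}); total cost 5 + 5 + 10 = 20.
The greedy pick T7, T8, T3, T5 costs 25; no covering selection beats 20.

20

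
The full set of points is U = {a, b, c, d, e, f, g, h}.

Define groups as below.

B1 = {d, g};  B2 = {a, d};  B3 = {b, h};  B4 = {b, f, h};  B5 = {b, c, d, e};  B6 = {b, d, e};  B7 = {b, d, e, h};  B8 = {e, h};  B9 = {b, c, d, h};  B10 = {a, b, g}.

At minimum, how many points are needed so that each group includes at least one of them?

3

T = {a, d, h} meets every group (each contains at least one member of T), and |T| = 3.
No choice of 2 points meets every group, so 3 is the minimum.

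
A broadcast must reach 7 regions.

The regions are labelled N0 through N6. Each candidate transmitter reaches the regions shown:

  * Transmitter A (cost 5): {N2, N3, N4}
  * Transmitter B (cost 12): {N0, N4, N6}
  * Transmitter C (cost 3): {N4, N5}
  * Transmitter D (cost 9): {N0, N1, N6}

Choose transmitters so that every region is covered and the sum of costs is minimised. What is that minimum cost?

17

A, C, D together cover every region (A ∪ C ∪ D = {N0, N1, N2, N3, N4, N5, N6}); total cost 5 + 3 + 9 = 17.
No covering selection has total cost below 17.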